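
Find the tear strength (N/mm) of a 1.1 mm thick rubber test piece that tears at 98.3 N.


Tear strength = force / thickness
= 98.3 / 1.1
= 89.36 N/mm

89.36 N/mm


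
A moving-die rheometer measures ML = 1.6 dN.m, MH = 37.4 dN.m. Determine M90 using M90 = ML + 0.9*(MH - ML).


M90 = ML + 0.9 * (MH - ML)
M90 = 1.6 + 0.9 * (37.4 - 1.6)
M90 = 1.6 + 0.9 * 35.8
M90 = 33.82 dN.m

33.82 dN.m


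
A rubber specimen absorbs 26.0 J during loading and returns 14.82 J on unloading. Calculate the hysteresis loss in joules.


Hysteresis loss = loading - unloading
= 26.0 - 14.82
= 11.18 J

11.18 J


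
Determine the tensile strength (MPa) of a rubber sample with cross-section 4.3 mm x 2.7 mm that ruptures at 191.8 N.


Area = width * thickness = 4.3 * 2.7 = 11.61 mm^2
TS = force / area = 191.8 / 11.61 = 16.52 MPa

16.52 MPa


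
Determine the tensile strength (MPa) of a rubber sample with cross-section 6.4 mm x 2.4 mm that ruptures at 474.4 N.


Area = width * thickness = 6.4 * 2.4 = 15.36 mm^2
TS = force / area = 474.4 / 15.36 = 30.89 MPa

30.89 MPa


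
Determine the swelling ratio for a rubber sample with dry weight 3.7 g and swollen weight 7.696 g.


Q = W_swollen / W_dry
Q = 7.696 / 3.7
Q = 2.08

Q = 2.08


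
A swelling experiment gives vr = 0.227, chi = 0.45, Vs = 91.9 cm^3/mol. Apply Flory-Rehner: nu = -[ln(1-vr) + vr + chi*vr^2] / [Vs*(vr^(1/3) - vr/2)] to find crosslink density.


ln(1 - vr) = ln(1 - 0.227) = -0.2575
Numerator = -((-0.2575) + 0.227 + 0.45 * 0.227^2) = 0.0073
Denominator = 91.9 * (0.227^(1/3) - 0.227/2) = 45.6299
nu = 0.0073 / 45.6299 = 1.5972e-04 mol/cm^3

1.5972e-04 mol/cm^3


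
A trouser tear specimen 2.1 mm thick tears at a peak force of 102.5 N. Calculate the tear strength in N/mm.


Tear strength = force / thickness
= 102.5 / 2.1
= 48.81 N/mm

48.81 N/mm


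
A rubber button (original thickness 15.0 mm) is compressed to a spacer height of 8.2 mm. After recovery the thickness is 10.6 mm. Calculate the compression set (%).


CS = (t0 - recovered) / (t0 - ts) * 100
= (15.0 - 10.6) / (15.0 - 8.2) * 100
= 4.4 / 6.8 * 100
= 64.7%

64.7%


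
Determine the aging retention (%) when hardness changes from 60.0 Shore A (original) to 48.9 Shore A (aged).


Retention = aged / original * 100
= 48.9 / 60.0 * 100
= 81.5%

81.5%


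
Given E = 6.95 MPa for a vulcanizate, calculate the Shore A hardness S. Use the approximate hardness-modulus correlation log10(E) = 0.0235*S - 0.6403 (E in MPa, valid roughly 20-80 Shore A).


log10(E) = 0.0235*S - 0.6403  =>  S = (log10(E) + 0.6403) / 0.0235
log10(6.95) = 0.841985
S = (0.841985 + 0.6403) / 0.0235 = 1.482285 / 0.0235
S = 63.1

Shore A = 63.1


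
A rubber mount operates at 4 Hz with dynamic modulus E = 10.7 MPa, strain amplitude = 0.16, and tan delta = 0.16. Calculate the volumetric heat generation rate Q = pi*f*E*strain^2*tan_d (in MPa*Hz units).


Q = pi * f * E * strain^2 * tan_d
= pi * 4 * 10.7 * 0.16^2 * 0.16
= pi * 4 * 10.7 * 0.0256 * 0.16
= 0.5507

Q = 0.5507


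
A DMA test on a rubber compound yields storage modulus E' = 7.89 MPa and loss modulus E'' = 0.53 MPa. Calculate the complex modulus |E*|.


|E*| = sqrt(E'^2 + E''^2)
= sqrt(7.89^2 + 0.53^2)
= sqrt(62.2521 + 0.2809)
= 7.908 MPa

7.908 MPa


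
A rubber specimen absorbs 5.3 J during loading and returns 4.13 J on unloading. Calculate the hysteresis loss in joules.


Hysteresis loss = loading - unloading
= 5.3 - 4.13
= 1.17 J

1.17 J


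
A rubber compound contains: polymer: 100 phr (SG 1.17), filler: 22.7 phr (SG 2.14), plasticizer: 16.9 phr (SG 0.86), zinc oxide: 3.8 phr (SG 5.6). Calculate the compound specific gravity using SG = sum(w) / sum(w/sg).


Sum of weights = 143.4
Volume contributions:
  polymer: 100/1.17 = 85.4701
  filler: 22.7/2.14 = 10.6075
  plasticizer: 16.9/0.86 = 19.6512
  zinc oxide: 3.8/5.6 = 0.6786
Sum of volumes = 116.4073
SG = 143.4 / 116.4073 = 1.232

SG = 1.232


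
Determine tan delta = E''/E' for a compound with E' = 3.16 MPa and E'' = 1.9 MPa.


tan delta = E'' / E'
= 1.9 / 3.16
= 0.6013

tan delta = 0.6013


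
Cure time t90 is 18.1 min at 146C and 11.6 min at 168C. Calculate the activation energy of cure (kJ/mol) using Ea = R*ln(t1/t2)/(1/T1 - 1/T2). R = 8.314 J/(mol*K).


T1 = 419.15 K, T2 = 441.15 K
1/T1 - 1/T2 = 1.1898e-04
ln(t1/t2) = ln(18.1/11.6) = 0.4449
Ea = 8.314 * 0.4449 / 1.1898e-04 = 31089.3882 J/mol
Ea = 31.09 kJ/mol

31.09 kJ/mol


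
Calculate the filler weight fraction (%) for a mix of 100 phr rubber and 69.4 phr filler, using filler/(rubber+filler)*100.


Filler % = filler / (rubber + filler) * 100
= 69.4 / (100 + 69.4) * 100
= 69.4 / 169.4 * 100
= 40.97%

40.97%


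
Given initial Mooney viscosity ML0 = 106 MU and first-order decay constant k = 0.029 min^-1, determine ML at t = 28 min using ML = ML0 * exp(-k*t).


ML = ML0 * exp(-k * t)
ML = 106 * exp(-0.029 * 28)
ML = 106 * 0.4440
ML = 47.06 MU

47.06 MU


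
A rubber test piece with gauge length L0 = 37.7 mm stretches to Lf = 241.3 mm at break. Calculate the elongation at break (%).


Elongation = (Lf - L0) / L0 * 100
= (241.3 - 37.7) / 37.7 * 100
= 203.6 / 37.7 * 100
= 540.1%

540.1%


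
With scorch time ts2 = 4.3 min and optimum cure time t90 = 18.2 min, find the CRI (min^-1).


CRI = 100 / (t90 - ts2)
= 100 / (18.2 - 4.3)
= 100 / 13.9
= 7.19 min^-1

7.19 min^-1


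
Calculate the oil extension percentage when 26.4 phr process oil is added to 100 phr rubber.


Oil % = oil / (100 + oil) * 100
= 26.4 / (100 + 26.4) * 100
= 26.4 / 126.4 * 100
= 20.89%

20.89%


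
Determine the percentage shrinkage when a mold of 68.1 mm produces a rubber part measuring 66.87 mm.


Shrinkage = (mold - part) / mold * 100
= (68.1 - 66.87) / 68.1 * 100
= 1.23 / 68.1 * 100
= 1.81%

1.81%


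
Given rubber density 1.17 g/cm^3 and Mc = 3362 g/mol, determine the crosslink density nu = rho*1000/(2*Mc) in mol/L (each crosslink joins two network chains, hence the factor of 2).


nu = rho * 1000 / (2 * Mc)
nu = 1.17 * 1000 / (2 * 3362)
nu = 1170.0 / 6724
nu = 0.1740 mol/L

0.1740 mol/L


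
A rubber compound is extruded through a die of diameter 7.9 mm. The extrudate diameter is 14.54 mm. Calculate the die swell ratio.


Die swell ratio = D_extrudate / D_die
= 14.54 / 7.9
= 1.841

Die swell = 1.841


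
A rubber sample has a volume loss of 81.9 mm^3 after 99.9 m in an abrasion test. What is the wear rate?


Rate = volume_loss / distance
= 81.9 / 99.9
= 0.82 mm^3/m

0.82 mm^3/m


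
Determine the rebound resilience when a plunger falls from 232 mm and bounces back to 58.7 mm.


Resilience = h_rebound / h_drop * 100
= 58.7 / 232 * 100
= 25.3%

25.3%


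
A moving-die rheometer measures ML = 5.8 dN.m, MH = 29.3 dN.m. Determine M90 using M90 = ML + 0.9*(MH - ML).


M90 = ML + 0.9 * (MH - ML)
M90 = 5.8 + 0.9 * (29.3 - 5.8)
M90 = 5.8 + 0.9 * 23.5
M90 = 26.95 dN.m

26.95 dN.m


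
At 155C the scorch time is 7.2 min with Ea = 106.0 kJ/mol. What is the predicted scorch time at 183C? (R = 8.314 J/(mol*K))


Convert temperatures: T1 = 155 + 273.15 = 428.15 K, T2 = 183 + 273.15 = 456.15 K
ts2_new = 7.2 * exp(106000 / 8.314 * (1/456.15 - 1/428.15))
1/T2 - 1/T1 = -1.4337e-04
ts2_new = 1.16 min

1.16 min


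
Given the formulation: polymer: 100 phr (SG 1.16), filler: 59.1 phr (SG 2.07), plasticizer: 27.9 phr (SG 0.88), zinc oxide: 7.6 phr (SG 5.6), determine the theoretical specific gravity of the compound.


Sum of weights = 194.6
Volume contributions:
  polymer: 100/1.16 = 86.2069
  filler: 59.1/2.07 = 28.5507
  plasticizer: 27.9/0.88 = 31.7045
  zinc oxide: 7.6/5.6 = 1.3571
Sum of volumes = 147.8193
SG = 194.6 / 147.8193 = 1.316

SG = 1.316


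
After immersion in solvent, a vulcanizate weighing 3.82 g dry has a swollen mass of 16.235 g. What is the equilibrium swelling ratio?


Q = W_swollen / W_dry
Q = 16.235 / 3.82
Q = 4.25

Q = 4.25


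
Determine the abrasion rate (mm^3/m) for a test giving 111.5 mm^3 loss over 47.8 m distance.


Rate = volume_loss / distance
= 111.5 / 47.8
= 2.333 mm^3/m

2.333 mm^3/m


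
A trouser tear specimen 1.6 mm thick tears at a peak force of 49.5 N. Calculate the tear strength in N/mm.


Tear strength = force / thickness
= 49.5 / 1.6
= 30.94 N/mm

30.94 N/mm


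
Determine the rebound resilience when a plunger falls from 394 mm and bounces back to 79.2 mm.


Resilience = h_rebound / h_drop * 100
= 79.2 / 394 * 100
= 20.1%

20.1%


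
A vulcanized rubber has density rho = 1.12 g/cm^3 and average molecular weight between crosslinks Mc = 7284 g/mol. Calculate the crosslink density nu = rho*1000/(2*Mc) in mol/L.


nu = rho * 1000 / (2 * Mc)
nu = 1.12 * 1000 / (2 * 7284)
nu = 1120.0 / 14568
nu = 0.0769 mol/L

0.0769 mol/L


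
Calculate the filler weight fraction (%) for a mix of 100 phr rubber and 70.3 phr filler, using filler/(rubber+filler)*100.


Filler % = filler / (rubber + filler) * 100
= 70.3 / (100 + 70.3) * 100
= 70.3 / 170.3 * 100
= 41.28%

41.28%


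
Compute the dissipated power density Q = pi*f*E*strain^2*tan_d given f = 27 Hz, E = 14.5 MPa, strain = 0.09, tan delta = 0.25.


Q = pi * f * E * strain^2 * tan_d
= pi * 27 * 14.5 * 0.09^2 * 0.25
= pi * 27 * 14.5 * 0.0081 * 0.25
= 2.4906

Q = 2.4906


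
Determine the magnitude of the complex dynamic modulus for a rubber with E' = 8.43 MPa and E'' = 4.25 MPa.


|E*| = sqrt(E'^2 + E''^2)
= sqrt(8.43^2 + 4.25^2)
= sqrt(71.0649 + 18.0625)
= 9.441 MPa

9.441 MPa


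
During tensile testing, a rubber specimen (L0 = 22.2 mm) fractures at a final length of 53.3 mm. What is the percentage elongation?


Elongation = (Lf - L0) / L0 * 100
= (53.3 - 22.2) / 22.2 * 100
= 31.1 / 22.2 * 100
= 140.1%

140.1%


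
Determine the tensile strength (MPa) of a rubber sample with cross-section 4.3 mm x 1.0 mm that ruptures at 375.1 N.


Area = width * thickness = 4.3 * 1.0 = 4.3 mm^2
TS = force / area = 375.1 / 4.3 = 87.23 MPa

87.23 MPa


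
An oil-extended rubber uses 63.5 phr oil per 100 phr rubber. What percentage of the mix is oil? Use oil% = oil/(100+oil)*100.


Oil % = oil / (100 + oil) * 100
= 63.5 / (100 + 63.5) * 100
= 63.5 / 163.5 * 100
= 38.84%

38.84%


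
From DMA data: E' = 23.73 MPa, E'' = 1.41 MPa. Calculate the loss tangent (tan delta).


tan delta = E'' / E'
= 1.41 / 23.73
= 0.0594

tan delta = 0.0594


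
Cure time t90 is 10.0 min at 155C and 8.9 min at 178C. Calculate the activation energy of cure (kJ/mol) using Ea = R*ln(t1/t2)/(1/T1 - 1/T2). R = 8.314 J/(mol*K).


T1 = 428.15 K, T2 = 451.15 K
1/T1 - 1/T2 = 1.1907e-04
ln(t1/t2) = ln(10.0/8.9) = 0.1165
Ea = 8.314 * 0.1165 / 1.1907e-04 = 8136.7517 J/mol
Ea = 8.14 kJ/mol

8.14 kJ/mol


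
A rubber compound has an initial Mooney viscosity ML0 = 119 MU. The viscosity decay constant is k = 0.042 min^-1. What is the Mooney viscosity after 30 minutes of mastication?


ML = ML0 * exp(-k * t)
ML = 119 * exp(-0.042 * 30)
ML = 119 * 0.2837
ML = 33.75 MU

33.75 MU


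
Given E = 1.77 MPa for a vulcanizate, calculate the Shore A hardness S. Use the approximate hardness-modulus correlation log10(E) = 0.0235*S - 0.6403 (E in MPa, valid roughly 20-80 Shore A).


log10(E) = 0.0235*S - 0.6403  =>  S = (log10(E) + 0.6403) / 0.0235
log10(1.77) = 0.247973
S = (0.247973 + 0.6403) / 0.0235 = 0.888273 / 0.0235
S = 37.8

Shore A = 37.8


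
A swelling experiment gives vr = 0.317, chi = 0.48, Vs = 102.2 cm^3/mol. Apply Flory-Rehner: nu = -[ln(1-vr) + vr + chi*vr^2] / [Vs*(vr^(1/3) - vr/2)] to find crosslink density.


ln(1 - vr) = ln(1 - 0.317) = -0.3813
Numerator = -((-0.3813) + 0.317 + 0.48 * 0.317^2) = 0.0160
Denominator = 102.2 * (0.317^(1/3) - 0.317/2) = 53.4860
nu = 0.0160 / 53.4860 = 2.9962e-04 mol/cm^3

2.9962e-04 mol/cm^3


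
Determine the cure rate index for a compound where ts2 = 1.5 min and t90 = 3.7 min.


CRI = 100 / (t90 - ts2)
= 100 / (3.7 - 1.5)
= 100 / 2.2
= 45.45 min^-1

45.45 min^-1


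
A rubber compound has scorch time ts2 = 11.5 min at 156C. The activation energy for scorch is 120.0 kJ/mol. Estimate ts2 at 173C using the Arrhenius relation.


Convert temperatures: T1 = 156 + 273.15 = 429.15 K, T2 = 173 + 273.15 = 446.15 K
ts2_new = 11.5 * exp(120000 / 8.314 * (1/446.15 - 1/429.15))
1/T2 - 1/T1 = -8.8789e-05
ts2_new = 3.19 min

3.19 min


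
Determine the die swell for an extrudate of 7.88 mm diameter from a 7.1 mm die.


Die swell ratio = D_extrudate / D_die
= 7.88 / 7.1
= 1.11

Die swell = 1.11


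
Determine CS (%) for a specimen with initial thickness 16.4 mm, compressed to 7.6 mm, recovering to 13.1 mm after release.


CS = (t0 - recovered) / (t0 - ts) * 100
= (16.4 - 13.1) / (16.4 - 7.6) * 100
= 3.3 / 8.8 * 100
= 37.5%

37.5%


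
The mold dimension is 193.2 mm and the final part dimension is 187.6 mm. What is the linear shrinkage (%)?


Shrinkage = (mold - part) / mold * 100
= (193.2 - 187.6) / 193.2 * 100
= 5.6 / 193.2 * 100
= 2.9%

2.9%


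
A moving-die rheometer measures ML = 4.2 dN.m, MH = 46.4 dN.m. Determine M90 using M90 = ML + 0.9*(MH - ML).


M90 = ML + 0.9 * (MH - ML)
M90 = 4.2 + 0.9 * (46.4 - 4.2)
M90 = 4.2 + 0.9 * 42.2
M90 = 42.18 dN.m

42.18 dN.m


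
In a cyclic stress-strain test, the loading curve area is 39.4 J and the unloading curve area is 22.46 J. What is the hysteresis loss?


Hysteresis loss = loading - unloading
= 39.4 - 22.46
= 16.94 J

16.94 J


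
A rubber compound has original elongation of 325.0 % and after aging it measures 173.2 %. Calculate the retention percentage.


Retention = aged / original * 100
= 173.2 / 325.0 * 100
= 53.3%

53.3%


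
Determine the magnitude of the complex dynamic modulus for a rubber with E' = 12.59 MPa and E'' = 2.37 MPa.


|E*| = sqrt(E'^2 + E''^2)
= sqrt(12.59^2 + 2.37^2)
= sqrt(158.5081 + 5.6169)
= 12.811 MPa

12.811 MPa


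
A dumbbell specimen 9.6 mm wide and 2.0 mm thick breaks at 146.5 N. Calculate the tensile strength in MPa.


Area = width * thickness = 9.6 * 2.0 = 19.2 mm^2
TS = force / area = 146.5 / 19.2 = 7.63 MPa

7.63 MPa


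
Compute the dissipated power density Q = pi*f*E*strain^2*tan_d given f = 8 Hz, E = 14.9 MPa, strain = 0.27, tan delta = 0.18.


Q = pi * f * E * strain^2 * tan_d
= pi * 8 * 14.9 * 0.27^2 * 0.18
= pi * 8 * 14.9 * 0.0729 * 0.18
= 4.9139

Q = 4.9139


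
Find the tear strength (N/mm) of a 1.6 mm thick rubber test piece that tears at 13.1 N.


Tear strength = force / thickness
= 13.1 / 1.6
= 8.19 N/mm

8.19 N/mm


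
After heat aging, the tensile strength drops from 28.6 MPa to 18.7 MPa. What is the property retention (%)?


Retention = aged / original * 100
= 18.7 / 28.6 * 100
= 65.4%

65.4%


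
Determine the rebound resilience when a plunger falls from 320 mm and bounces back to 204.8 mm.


Resilience = h_rebound / h_drop * 100
= 204.8 / 320 * 100
= 64.0%

64.0%


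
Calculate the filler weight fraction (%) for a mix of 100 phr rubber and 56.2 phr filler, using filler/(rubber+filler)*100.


Filler % = filler / (rubber + filler) * 100
= 56.2 / (100 + 56.2) * 100
= 56.2 / 156.2 * 100
= 35.98%

35.98%


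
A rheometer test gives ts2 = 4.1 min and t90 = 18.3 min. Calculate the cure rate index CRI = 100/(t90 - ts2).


CRI = 100 / (t90 - ts2)
= 100 / (18.3 - 4.1)
= 100 / 14.2
= 7.04 min^-1

7.04 min^-1


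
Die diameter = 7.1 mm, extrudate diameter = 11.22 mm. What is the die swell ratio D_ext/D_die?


Die swell ratio = D_extrudate / D_die
= 11.22 / 7.1
= 1.58

Die swell = 1.58


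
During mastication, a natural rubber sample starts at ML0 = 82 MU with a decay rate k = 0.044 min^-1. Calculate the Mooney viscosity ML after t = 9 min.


ML = ML0 * exp(-k * t)
ML = 82 * exp(-0.044 * 9)
ML = 82 * 0.6730
ML = 55.19 MU

55.19 MU


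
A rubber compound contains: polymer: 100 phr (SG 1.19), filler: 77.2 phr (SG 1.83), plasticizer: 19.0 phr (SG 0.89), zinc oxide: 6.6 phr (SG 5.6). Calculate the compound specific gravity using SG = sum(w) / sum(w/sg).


Sum of weights = 202.8
Volume contributions:
  polymer: 100/1.19 = 84.0336
  filler: 77.2/1.83 = 42.1858
  plasticizer: 19.0/0.89 = 21.3483
  zinc oxide: 6.6/5.6 = 1.1786
Sum of volumes = 148.7463
SG = 202.8 / 148.7463 = 1.363

SG = 1.363


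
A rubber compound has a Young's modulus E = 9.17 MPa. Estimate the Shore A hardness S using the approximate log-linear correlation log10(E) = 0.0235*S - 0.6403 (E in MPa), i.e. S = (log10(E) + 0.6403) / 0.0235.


log10(E) = 0.0235*S - 0.6403  =>  S = (log10(E) + 0.6403) / 0.0235
log10(9.17) = 0.962369
S = (0.962369 + 0.6403) / 0.0235 = 1.602669 / 0.0235
S = 68.2

Shore A = 68.2


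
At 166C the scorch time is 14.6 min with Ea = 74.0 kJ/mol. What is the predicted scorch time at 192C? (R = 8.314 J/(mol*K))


Convert temperatures: T1 = 166 + 273.15 = 439.15 K, T2 = 192 + 273.15 = 465.15 K
ts2_new = 14.6 * exp(74000 / 8.314 * (1/465.15 - 1/439.15))
1/T2 - 1/T1 = -1.2728e-04
ts2_new = 4.7 min

4.7 min


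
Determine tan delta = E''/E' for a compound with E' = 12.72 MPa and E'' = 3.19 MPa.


tan delta = E'' / E'
= 3.19 / 12.72
= 0.2508

tan delta = 0.2508


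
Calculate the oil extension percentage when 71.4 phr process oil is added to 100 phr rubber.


Oil % = oil / (100 + oil) * 100
= 71.4 / (100 + 71.4) * 100
= 71.4 / 171.4 * 100
= 41.66%

41.66%


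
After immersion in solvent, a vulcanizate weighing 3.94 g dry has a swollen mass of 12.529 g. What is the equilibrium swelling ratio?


Q = W_swollen / W_dry
Q = 12.529 / 3.94
Q = 3.18

Q = 3.18


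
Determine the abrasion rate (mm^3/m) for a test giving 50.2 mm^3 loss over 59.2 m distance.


Rate = volume_loss / distance
= 50.2 / 59.2
= 0.848 mm^3/m

0.848 mm^3/m


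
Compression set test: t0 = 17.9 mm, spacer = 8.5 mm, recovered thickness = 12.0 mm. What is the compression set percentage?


CS = (t0 - recovered) / (t0 - ts) * 100
= (17.9 - 12.0) / (17.9 - 8.5) * 100
= 5.9 / 9.4 * 100
= 62.8%

62.8%


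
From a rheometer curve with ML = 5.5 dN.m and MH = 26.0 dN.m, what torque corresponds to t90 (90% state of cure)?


M90 = ML + 0.9 * (MH - ML)
M90 = 5.5 + 0.9 * (26.0 - 5.5)
M90 = 5.5 + 0.9 * 20.5
M90 = 23.95 dN.m

23.95 dN.m


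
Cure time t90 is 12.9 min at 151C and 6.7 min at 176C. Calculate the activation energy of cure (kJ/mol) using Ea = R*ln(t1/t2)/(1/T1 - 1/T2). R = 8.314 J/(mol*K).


T1 = 424.15 K, T2 = 449.15 K
1/T1 - 1/T2 = 1.3123e-04
ln(t1/t2) = ln(12.9/6.7) = 0.6551
Ea = 8.314 * 0.6551 / 1.3123e-04 = 41505.1132 J/mol
Ea = 41.51 kJ/mol

41.51 kJ/mol


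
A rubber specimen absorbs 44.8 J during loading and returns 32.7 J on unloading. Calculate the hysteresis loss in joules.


Hysteresis loss = loading - unloading
= 44.8 - 32.7
= 12.1 J

12.1 J


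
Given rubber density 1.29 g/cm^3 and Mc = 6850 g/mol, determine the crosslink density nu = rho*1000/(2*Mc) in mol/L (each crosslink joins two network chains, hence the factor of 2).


nu = rho * 1000 / (2 * Mc)
nu = 1.29 * 1000 / (2 * 6850)
nu = 1290.0 / 13700
nu = 0.0942 mol/L

0.0942 mol/L


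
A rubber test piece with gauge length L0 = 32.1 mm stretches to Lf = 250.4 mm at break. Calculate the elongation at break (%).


Elongation = (Lf - L0) / L0 * 100
= (250.4 - 32.1) / 32.1 * 100
= 218.3 / 32.1 * 100
= 680.1%

680.1%


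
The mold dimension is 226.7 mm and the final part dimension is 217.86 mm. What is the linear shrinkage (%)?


Shrinkage = (mold - part) / mold * 100
= (226.7 - 217.86) / 226.7 * 100
= 8.84 / 226.7 * 100
= 3.9%

3.9%


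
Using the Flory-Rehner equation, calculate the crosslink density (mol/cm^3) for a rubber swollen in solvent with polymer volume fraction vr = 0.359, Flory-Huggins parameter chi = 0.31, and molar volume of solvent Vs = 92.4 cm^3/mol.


ln(1 - vr) = ln(1 - 0.359) = -0.4447
Numerator = -((-0.4447) + 0.359 + 0.31 * 0.359^2) = 0.0458
Denominator = 92.4 * (0.359^(1/3) - 0.359/2) = 49.0847
nu = 0.0458 / 49.0847 = 9.3253e-04 mol/cm^3

9.3253e-04 mol/cm^3


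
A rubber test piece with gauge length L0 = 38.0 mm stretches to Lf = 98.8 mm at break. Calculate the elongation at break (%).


Elongation = (Lf - L0) / L0 * 100
= (98.8 - 38.0) / 38.0 * 100
= 60.8 / 38.0 * 100
= 160.0%

160.0%


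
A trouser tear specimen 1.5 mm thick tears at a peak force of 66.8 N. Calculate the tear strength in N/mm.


Tear strength = force / thickness
= 66.8 / 1.5
= 44.53 N/mm

44.53 N/mm


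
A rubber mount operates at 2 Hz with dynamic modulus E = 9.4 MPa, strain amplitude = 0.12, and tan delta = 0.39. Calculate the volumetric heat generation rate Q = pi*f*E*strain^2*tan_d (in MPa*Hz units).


Q = pi * f * E * strain^2 * tan_d
= pi * 2 * 9.4 * 0.12^2 * 0.39
= pi * 2 * 9.4 * 0.0144 * 0.39
= 0.3317

Q = 0.3317


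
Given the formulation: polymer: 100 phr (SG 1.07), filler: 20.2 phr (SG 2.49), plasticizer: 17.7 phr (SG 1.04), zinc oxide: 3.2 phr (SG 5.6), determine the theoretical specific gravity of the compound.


Sum of weights = 141.1
Volume contributions:
  polymer: 100/1.07 = 93.4579
  filler: 20.2/2.49 = 8.1124
  plasticizer: 17.7/1.04 = 17.0192
  zinc oxide: 3.2/5.6 = 0.5714
Sum of volumes = 119.1611
SG = 141.1 / 119.1611 = 1.184

SG = 1.184


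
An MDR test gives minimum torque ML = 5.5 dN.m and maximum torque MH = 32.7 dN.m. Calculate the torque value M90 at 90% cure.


M90 = ML + 0.9 * (MH - ML)
M90 = 5.5 + 0.9 * (32.7 - 5.5)
M90 = 5.5 + 0.9 * 27.2
M90 = 29.98 dN.m

29.98 dN.m


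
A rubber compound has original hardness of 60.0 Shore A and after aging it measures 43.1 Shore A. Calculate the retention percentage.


Retention = aged / original * 100
= 43.1 / 60.0 * 100
= 71.8%

71.8%


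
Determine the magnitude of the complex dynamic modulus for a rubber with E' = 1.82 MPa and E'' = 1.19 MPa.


|E*| = sqrt(E'^2 + E''^2)
= sqrt(1.82^2 + 1.19^2)
= sqrt(3.3124 + 1.4161)
= 2.175 MPa

2.175 MPa


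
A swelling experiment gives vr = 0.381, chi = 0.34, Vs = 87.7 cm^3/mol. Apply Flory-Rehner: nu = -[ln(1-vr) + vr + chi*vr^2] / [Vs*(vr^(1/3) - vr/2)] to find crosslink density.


ln(1 - vr) = ln(1 - 0.381) = -0.4797
Numerator = -((-0.4797) + 0.381 + 0.34 * 0.381^2) = 0.0493
Denominator = 87.7 * (0.381^(1/3) - 0.381/2) = 46.8713
nu = 0.0493 / 46.8713 = 0.0011 mol/cm^3

0.0011 mol/cm^3


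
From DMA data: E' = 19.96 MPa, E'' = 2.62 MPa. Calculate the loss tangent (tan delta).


tan delta = E'' / E'
= 2.62 / 19.96
= 0.1313

tan delta = 0.1313


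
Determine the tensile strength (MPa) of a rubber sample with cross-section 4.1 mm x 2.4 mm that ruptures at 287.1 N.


Area = width * thickness = 4.1 * 2.4 = 9.84 mm^2
TS = force / area = 287.1 / 9.84 = 29.18 MPa

29.18 MPa


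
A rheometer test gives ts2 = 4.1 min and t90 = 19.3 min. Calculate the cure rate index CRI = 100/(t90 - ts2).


CRI = 100 / (t90 - ts2)
= 100 / (19.3 - 4.1)
= 100 / 15.2
= 6.58 min^-1

6.58 min^-1


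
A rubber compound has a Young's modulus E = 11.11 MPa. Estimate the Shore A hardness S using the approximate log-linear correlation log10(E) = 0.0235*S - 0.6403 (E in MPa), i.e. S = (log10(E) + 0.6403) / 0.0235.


log10(E) = 0.0235*S - 0.6403  =>  S = (log10(E) + 0.6403) / 0.0235
log10(11.11) = 1.045714
S = (1.045714 + 0.6403) / 0.0235 = 1.686014 / 0.0235
S = 71.7

Shore A = 71.7


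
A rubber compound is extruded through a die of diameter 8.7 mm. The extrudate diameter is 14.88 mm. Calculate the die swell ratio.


Die swell ratio = D_extrudate / D_die
= 14.88 / 8.7
= 1.71

Die swell = 1.71


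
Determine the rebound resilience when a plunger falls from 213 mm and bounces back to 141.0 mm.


Resilience = h_rebound / h_drop * 100
= 141.0 / 213 * 100
= 66.2%

66.2%


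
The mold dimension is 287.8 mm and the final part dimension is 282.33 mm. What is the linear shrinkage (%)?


Shrinkage = (mold - part) / mold * 100
= (287.8 - 282.33) / 287.8 * 100
= 5.47 / 287.8 * 100
= 1.9%

1.9%


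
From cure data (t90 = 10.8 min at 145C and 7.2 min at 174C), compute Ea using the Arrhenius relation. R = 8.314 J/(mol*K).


T1 = 418.15 K, T2 = 447.15 K
1/T1 - 1/T2 = 1.5510e-04
ln(t1/t2) = ln(10.8/7.2) = 0.4055
Ea = 8.314 * 0.4055 / 1.5510e-04 = 21734.5597 J/mol
Ea = 21.73 kJ/mol

21.73 kJ/mol


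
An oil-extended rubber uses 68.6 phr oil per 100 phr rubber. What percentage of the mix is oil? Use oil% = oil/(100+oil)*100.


Oil % = oil / (100 + oil) * 100
= 68.6 / (100 + 68.6) * 100
= 68.6 / 168.6 * 100
= 40.69%

40.69%


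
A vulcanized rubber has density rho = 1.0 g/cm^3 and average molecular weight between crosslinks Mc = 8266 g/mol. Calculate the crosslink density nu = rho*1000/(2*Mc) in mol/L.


nu = rho * 1000 / (2 * Mc)
nu = 1.0 * 1000 / (2 * 8266)
nu = 1000.0 / 16532
nu = 0.0605 mol/L

0.0605 mol/L


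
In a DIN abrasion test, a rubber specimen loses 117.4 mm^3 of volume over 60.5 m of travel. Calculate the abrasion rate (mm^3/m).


Rate = volume_loss / distance
= 117.4 / 60.5
= 1.94 mm^3/m

1.94 mm^3/m


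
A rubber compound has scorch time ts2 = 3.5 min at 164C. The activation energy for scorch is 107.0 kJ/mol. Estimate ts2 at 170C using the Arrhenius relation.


Convert temperatures: T1 = 164 + 273.15 = 437.15 K, T2 = 170 + 273.15 = 443.15 K
ts2_new = 3.5 * exp(107000 / 8.314 * (1/443.15 - 1/437.15))
1/T2 - 1/T1 = -3.0972e-05
ts2_new = 2.35 min

2.35 min


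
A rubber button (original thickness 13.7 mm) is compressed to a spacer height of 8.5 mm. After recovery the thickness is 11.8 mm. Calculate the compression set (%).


CS = (t0 - recovered) / (t0 - ts) * 100
= (13.7 - 11.8) / (13.7 - 8.5) * 100
= 1.9 / 5.2 * 100
= 36.5%

36.5%


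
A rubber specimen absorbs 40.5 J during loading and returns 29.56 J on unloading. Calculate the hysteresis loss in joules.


Hysteresis loss = loading - unloading
= 40.5 - 29.56
= 10.94 J

10.94 J


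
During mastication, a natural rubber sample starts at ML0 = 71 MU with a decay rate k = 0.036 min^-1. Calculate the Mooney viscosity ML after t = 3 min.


ML = ML0 * exp(-k * t)
ML = 71 * exp(-0.036 * 3)
ML = 71 * 0.8976
ML = 63.73 MU

63.73 MU


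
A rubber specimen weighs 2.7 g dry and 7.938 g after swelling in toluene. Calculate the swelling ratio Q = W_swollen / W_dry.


Q = W_swollen / W_dry
Q = 7.938 / 2.7
Q = 2.94

Q = 2.94


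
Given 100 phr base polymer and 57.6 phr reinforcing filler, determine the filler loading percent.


Filler % = filler / (rubber + filler) * 100
= 57.6 / (100 + 57.6) * 100
= 57.6 / 157.6 * 100
= 36.55%

36.55%


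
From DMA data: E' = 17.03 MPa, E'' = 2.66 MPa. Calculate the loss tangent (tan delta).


tan delta = E'' / E'
= 2.66 / 17.03
= 0.1562

tan delta = 0.1562


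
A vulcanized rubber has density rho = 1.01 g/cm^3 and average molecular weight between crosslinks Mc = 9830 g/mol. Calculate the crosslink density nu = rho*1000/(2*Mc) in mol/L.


nu = rho * 1000 / (2 * Mc)
nu = 1.01 * 1000 / (2 * 9830)
nu = 1010.0 / 19660
nu = 0.0514 mol/L

0.0514 mol/L


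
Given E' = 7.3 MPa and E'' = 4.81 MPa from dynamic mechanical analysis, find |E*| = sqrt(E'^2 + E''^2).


|E*| = sqrt(E'^2 + E''^2)
= sqrt(7.3^2 + 4.81^2)
= sqrt(53.2900 + 23.1361)
= 8.742 MPa

8.742 MPa


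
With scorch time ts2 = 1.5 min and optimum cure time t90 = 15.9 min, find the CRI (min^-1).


CRI = 100 / (t90 - ts2)
= 100 / (15.9 - 1.5)
= 100 / 14.4
= 6.94 min^-1

6.94 min^-1


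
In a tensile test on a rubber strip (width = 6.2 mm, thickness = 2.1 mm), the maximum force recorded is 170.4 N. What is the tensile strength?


Area = width * thickness = 6.2 * 2.1 = 13.02 mm^2
TS = force / area = 170.4 / 13.02 = 13.09 MPa

13.09 MPa


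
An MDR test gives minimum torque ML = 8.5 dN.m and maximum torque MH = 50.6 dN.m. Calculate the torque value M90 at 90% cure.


M90 = ML + 0.9 * (MH - ML)
M90 = 8.5 + 0.9 * (50.6 - 8.5)
M90 = 8.5 + 0.9 * 42.1
M90 = 46.39 dN.m

46.39 dN.m


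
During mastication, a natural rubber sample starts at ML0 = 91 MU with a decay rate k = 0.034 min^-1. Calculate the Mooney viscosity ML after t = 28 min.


ML = ML0 * exp(-k * t)
ML = 91 * exp(-0.034 * 28)
ML = 91 * 0.3860
ML = 35.12 MU

35.12 MU


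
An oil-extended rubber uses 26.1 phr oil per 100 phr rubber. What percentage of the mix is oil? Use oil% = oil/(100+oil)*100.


Oil % = oil / (100 + oil) * 100
= 26.1 / (100 + 26.1) * 100
= 26.1 / 126.1 * 100
= 20.7%

20.7%


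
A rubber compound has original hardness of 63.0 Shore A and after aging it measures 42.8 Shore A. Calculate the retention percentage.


Retention = aged / original * 100
= 42.8 / 63.0 * 100
= 67.9%

67.9%


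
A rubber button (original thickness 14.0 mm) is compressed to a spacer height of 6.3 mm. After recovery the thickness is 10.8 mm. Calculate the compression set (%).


CS = (t0 - recovered) / (t0 - ts) * 100
= (14.0 - 10.8) / (14.0 - 6.3) * 100
= 3.2 / 7.7 * 100
= 41.6%

41.6%


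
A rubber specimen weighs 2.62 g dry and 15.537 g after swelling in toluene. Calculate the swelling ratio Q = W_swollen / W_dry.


Q = W_swollen / W_dry
Q = 15.537 / 2.62
Q = 5.93

Q = 5.93


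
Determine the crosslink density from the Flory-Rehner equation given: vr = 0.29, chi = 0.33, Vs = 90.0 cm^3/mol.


ln(1 - vr) = ln(1 - 0.29) = -0.3425
Numerator = -((-0.3425) + 0.29 + 0.33 * 0.29^2) = 0.0247
Denominator = 90.0 * (0.29^(1/3) - 0.29/2) = 46.5220
nu = 0.0247 / 46.5220 = 5.3173e-04 mol/cm^3

5.3173e-04 mol/cm^3


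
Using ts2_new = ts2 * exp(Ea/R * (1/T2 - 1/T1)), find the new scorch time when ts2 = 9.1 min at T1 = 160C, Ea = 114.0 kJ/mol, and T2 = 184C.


Convert temperatures: T1 = 160 + 273.15 = 433.15 K, T2 = 184 + 273.15 = 457.15 K
ts2_new = 9.1 * exp(114000 / 8.314 * (1/457.15 - 1/433.15))
1/T2 - 1/T1 = -1.2120e-04
ts2_new = 1.73 min

1.73 min


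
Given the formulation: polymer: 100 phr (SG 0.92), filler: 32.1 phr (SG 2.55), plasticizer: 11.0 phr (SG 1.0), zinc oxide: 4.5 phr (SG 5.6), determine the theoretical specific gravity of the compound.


Sum of weights = 147.6
Volume contributions:
  polymer: 100/0.92 = 108.6957
  filler: 32.1/2.55 = 12.5882
  plasticizer: 11.0/1.0 = 11.0000
  zinc oxide: 4.5/5.6 = 0.8036
Sum of volumes = 133.0875
SG = 147.6 / 133.0875 = 1.109

SG = 1.109


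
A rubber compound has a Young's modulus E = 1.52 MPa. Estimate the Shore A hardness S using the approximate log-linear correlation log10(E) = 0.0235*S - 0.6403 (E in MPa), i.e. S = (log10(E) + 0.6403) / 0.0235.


log10(E) = 0.0235*S - 0.6403  =>  S = (log10(E) + 0.6403) / 0.0235
log10(1.52) = 0.181844
S = (0.181844 + 0.6403) / 0.0235 = 0.822144 / 0.0235
S = 35.0

Shore A = 35.0


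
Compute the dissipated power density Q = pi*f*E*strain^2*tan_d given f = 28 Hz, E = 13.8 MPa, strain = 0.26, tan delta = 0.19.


Q = pi * f * E * strain^2 * tan_d
= pi * 28 * 13.8 * 0.26^2 * 0.19
= pi * 28 * 13.8 * 0.0676 * 0.19
= 15.5915

Q = 15.5915


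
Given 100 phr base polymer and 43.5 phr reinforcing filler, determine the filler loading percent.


Filler % = filler / (rubber + filler) * 100
= 43.5 / (100 + 43.5) * 100
= 43.5 / 143.5 * 100
= 30.31%

30.31%


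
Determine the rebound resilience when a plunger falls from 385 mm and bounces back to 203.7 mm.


Resilience = h_rebound / h_drop * 100
= 203.7 / 385 * 100
= 52.9%

52.9%


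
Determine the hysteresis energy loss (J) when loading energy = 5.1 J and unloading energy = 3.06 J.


Hysteresis loss = loading - unloading
= 5.1 - 3.06
= 2.04 J

2.04 J


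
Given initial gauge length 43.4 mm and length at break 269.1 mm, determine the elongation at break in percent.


Elongation = (Lf - L0) / L0 * 100
= (269.1 - 43.4) / 43.4 * 100
= 225.7 / 43.4 * 100
= 520.0%

520.0%


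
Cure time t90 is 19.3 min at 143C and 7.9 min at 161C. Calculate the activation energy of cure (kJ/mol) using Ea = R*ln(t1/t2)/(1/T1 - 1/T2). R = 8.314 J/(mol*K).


T1 = 416.15 K, T2 = 434.15 K
1/T1 - 1/T2 = 9.9628e-05
ln(t1/t2) = ln(19.3/7.9) = 0.8932
Ea = 8.314 * 0.8932 / 9.9628e-05 = 74541.2237 J/mol
Ea = 74.54 kJ/mol

74.54 kJ/mol


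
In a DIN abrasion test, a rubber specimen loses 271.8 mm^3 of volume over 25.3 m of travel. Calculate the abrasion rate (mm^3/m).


Rate = volume_loss / distance
= 271.8 / 25.3
= 10.743 mm^3/m

10.743 mm^3/m


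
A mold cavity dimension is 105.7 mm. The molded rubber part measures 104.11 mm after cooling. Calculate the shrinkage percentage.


Shrinkage = (mold - part) / mold * 100
= (105.7 - 104.11) / 105.7 * 100
= 1.59 / 105.7 * 100
= 1.5%

1.5%


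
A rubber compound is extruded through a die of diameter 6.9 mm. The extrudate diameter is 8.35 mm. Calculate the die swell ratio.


Die swell ratio = D_extrudate / D_die
= 8.35 / 6.9
= 1.21

Die swell = 1.21


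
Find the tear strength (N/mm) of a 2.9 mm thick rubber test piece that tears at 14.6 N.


Tear strength = force / thickness
= 14.6 / 2.9
= 5.03 N/mm

5.03 N/mm


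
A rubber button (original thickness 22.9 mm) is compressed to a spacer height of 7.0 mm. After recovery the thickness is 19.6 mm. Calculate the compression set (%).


CS = (t0 - recovered) / (t0 - ts) * 100
= (22.9 - 19.6) / (22.9 - 7.0) * 100
= 3.3 / 15.9 * 100
= 20.8%

20.8%


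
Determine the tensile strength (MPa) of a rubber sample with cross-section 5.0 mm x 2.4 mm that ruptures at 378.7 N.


Area = width * thickness = 5.0 * 2.4 = 12.0 mm^2
TS = force / area = 378.7 / 12.0 = 31.56 MPa

31.56 MPa


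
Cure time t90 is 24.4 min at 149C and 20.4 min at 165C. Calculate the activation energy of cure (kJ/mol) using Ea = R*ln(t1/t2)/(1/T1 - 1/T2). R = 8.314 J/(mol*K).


T1 = 422.15 K, T2 = 438.15 K
1/T1 - 1/T2 = 8.6503e-05
ln(t1/t2) = ln(24.4/20.4) = 0.1790
Ea = 8.314 * 0.1790 / 8.6503e-05 = 17208.7642 J/mol
Ea = 17.21 kJ/mol

17.21 kJ/mol


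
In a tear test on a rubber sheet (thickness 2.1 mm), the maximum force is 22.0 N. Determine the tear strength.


Tear strength = force / thickness
= 22.0 / 2.1
= 10.48 N/mm

10.48 N/mm


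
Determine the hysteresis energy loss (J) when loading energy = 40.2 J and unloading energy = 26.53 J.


Hysteresis loss = loading - unloading
= 40.2 - 26.53
= 13.67 J

13.67 J


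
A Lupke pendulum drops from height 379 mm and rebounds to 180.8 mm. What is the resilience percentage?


Resilience = h_rebound / h_drop * 100
= 180.8 / 379 * 100
= 47.7%

47.7%


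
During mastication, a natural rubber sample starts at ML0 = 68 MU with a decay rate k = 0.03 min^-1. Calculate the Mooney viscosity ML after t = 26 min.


ML = ML0 * exp(-k * t)
ML = 68 * exp(-0.03 * 26)
ML = 68 * 0.4584
ML = 31.17 MU

31.17 MU


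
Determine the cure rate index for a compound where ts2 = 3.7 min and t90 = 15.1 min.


CRI = 100 / (t90 - ts2)
= 100 / (15.1 - 3.7)
= 100 / 11.4
= 8.77 min^-1

8.77 min^-1


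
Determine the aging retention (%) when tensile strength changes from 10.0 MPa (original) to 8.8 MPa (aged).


Retention = aged / original * 100
= 8.8 / 10.0 * 100
= 88.0%

88.0%


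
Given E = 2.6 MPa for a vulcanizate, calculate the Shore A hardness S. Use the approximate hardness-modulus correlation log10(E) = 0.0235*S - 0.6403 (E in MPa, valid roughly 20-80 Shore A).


log10(E) = 0.0235*S - 0.6403  =>  S = (log10(E) + 0.6403) / 0.0235
log10(2.6) = 0.414973
S = (0.414973 + 0.6403) / 0.0235 = 1.055273 / 0.0235
S = 44.9

Shore A = 44.9


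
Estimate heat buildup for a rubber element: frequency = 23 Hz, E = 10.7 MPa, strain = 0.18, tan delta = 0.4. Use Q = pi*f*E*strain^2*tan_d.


Q = pi * f * E * strain^2 * tan_d
= pi * 23 * 10.7 * 0.18^2 * 0.4
= pi * 23 * 10.7 * 0.0324 * 0.4
= 10.0200

Q = 10.0200


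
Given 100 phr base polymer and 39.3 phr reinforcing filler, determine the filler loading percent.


Filler % = filler / (rubber + filler) * 100
= 39.3 / (100 + 39.3) * 100
= 39.3 / 139.3 * 100
= 28.21%

28.21%


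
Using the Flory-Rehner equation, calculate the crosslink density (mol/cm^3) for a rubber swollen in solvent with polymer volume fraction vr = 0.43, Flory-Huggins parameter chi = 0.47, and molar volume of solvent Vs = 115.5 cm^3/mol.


ln(1 - vr) = ln(1 - 0.43) = -0.5621
Numerator = -((-0.5621) + 0.43 + 0.47 * 0.43^2) = 0.0452
Denominator = 115.5 * (0.43^(1/3) - 0.43/2) = 62.3451
nu = 0.0452 / 62.3451 = 7.2525e-04 mol/cm^3

7.2525e-04 mol/cm^3


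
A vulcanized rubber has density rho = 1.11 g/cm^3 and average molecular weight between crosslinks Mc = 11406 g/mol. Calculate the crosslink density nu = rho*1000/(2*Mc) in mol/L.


nu = rho * 1000 / (2 * Mc)
nu = 1.11 * 1000 / (2 * 11406)
nu = 1110.0 / 22812
nu = 0.0487 mol/L

0.0487 mol/L


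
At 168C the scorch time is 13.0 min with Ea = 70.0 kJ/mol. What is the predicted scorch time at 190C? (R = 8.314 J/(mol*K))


Convert temperatures: T1 = 168 + 273.15 = 441.15 K, T2 = 190 + 273.15 = 463.15 K
ts2_new = 13.0 * exp(70000 / 8.314 * (1/463.15 - 1/441.15))
1/T2 - 1/T1 = -1.0767e-04
ts2_new = 5.25 min

5.25 min


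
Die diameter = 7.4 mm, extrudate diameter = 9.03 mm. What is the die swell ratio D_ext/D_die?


Die swell ratio = D_extrudate / D_die
= 9.03 / 7.4
= 1.22

Die swell = 1.22


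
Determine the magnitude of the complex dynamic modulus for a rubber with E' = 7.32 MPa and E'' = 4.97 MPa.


|E*| = sqrt(E'^2 + E''^2)
= sqrt(7.32^2 + 4.97^2)
= sqrt(53.5824 + 24.7009)
= 8.848 MPa

8.848 MPa


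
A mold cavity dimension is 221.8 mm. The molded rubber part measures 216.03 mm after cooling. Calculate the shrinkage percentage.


Shrinkage = (mold - part) / mold * 100
= (221.8 - 216.03) / 221.8 * 100
= 5.77 / 221.8 * 100
= 2.6%

2.6%


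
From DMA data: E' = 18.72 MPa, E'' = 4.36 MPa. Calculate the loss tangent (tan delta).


tan delta = E'' / E'
= 4.36 / 18.72
= 0.2329

tan delta = 0.2329


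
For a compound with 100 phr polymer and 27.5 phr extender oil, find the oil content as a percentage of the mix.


Oil % = oil / (100 + oil) * 100
= 27.5 / (100 + 27.5) * 100
= 27.5 / 127.5 * 100
= 21.57%

21.57%


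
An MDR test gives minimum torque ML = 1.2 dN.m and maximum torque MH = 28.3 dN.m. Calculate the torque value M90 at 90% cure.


M90 = ML + 0.9 * (MH - ML)
M90 = 1.2 + 0.9 * (28.3 - 1.2)
M90 = 1.2 + 0.9 * 27.1
M90 = 25.59 dN.m

25.59 dN.m


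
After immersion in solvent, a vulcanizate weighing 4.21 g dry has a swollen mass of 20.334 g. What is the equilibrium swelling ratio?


Q = W_swollen / W_dry
Q = 20.334 / 4.21
Q = 4.83

Q = 4.83


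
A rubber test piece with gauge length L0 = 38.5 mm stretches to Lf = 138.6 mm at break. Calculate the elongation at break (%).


Elongation = (Lf - L0) / L0 * 100
= (138.6 - 38.5) / 38.5 * 100
= 100.1 / 38.5 * 100
= 260.0%

260.0%


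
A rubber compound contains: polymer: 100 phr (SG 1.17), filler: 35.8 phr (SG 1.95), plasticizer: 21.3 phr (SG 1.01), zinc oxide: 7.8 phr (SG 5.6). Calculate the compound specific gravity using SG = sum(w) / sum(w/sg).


Sum of weights = 164.9
Volume contributions:
  polymer: 100/1.17 = 85.4701
  filler: 35.8/1.95 = 18.3590
  plasticizer: 21.3/1.01 = 21.0891
  zinc oxide: 7.8/5.6 = 1.3929
Sum of volumes = 126.3110
SG = 164.9 / 126.3110 = 1.306

SG = 1.306


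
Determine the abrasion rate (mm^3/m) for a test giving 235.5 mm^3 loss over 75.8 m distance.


Rate = volume_loss / distance
= 235.5 / 75.8
= 3.107 mm^3/m

3.107 mm^3/m


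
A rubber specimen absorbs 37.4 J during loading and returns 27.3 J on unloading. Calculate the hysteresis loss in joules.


Hysteresis loss = loading - unloading
= 37.4 - 27.3
= 10.1 J

10.1 J


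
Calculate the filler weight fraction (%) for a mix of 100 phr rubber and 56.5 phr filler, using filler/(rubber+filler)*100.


Filler % = filler / (rubber + filler) * 100
= 56.5 / (100 + 56.5) * 100
= 56.5 / 156.5 * 100
= 36.1%

36.1%


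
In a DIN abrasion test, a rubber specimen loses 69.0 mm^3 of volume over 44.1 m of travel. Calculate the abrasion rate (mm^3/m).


Rate = volume_loss / distance
= 69.0 / 44.1
= 1.565 mm^3/m

1.565 mm^3/m
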